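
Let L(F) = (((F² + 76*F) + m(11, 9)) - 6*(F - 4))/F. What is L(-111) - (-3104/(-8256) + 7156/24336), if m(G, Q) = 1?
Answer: -405531049/9679644 ≈ -41.895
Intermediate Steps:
L(F) = (25 + F² + 70*F)/F (L(F) = (((F² + 76*F) + 1) - 6*(F - 4))/F = ((1 + F² + 76*F) - 6*(-4 + F))/F = ((1 + F² + 76*F) - (-24 + 6*F))/F = ((1 + F² + 76*F) + (24 - 6*F))/F = (25 + F² + 70*F)/F)
L(-111) - (-3104/(-8256) + 7156/24336) = (70 - 111 + 25/(-111)) - (-3104/(-8256) + 7156/24336) = (70 - 111 + 25*(-1/111)) - (-3104*(-1/8256) + 7156*(1/24336)) = (70 - 111 - 25/111) - (97/258 + 1789/6084) = -4576/111 - 1*175285/261612 = -4576/111 - 175285/261612 = -405531049/9679644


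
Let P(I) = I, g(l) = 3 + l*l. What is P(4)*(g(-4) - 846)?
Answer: -3308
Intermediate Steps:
g(l) = 3 + l²
P(4)*(g(-4) - 846) = 4*((3 + (-4)²) - 846) = 4*((3 + 16) - 846) = 4*(19 - 846) = 4*(-827) = -3308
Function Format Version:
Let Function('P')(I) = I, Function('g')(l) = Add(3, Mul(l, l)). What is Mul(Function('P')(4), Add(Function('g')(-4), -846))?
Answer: -3308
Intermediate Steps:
Function('g')(l) = Add(3, Pow(l, 2))
Mul(Function('P')(4), Add(Function('g')(-4), -846)) = Mul(4, Add(Add(3, Pow(-4, 2)), -846)) = Mul(4, Add(Add(3, 16), -846)) = Mul(4, Add(19, -846)) = Mul(4, -827) = -3308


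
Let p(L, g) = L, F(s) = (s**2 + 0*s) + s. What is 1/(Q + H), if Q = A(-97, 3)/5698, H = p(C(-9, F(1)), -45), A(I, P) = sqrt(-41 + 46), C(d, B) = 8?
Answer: 259737632/2077901051 - 5698*sqrt(5)/2077901051 ≈ 0.12499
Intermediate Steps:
F(s) = s + s**2 (F(s) = (s**2 + 0) + s = s**2 + s = s + s**2)
A(I, P) = sqrt(5)
H = 8
Q = sqrt(5)/5698 ≈ 0.00039243
1/(Q + H) = 1/(sqrt(5)/5698 + 8) = 1/(8 + sqrt(5)/5698)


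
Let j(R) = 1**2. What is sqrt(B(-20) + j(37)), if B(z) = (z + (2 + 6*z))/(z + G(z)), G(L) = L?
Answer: sqrt(445)/10 ≈ 2.1095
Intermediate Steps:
j(R) = 1
B(z) = (2 + 7*z)/(2*z) (B(z) = (z + (2 + 6*z))/(z + z) = (2 + 7*z)/((2*z)) = (2 + 7*z)*(1/(2*z)) = (2 + 7*z)/(2*z))
sqrt(B(-20) + j(37)) = sqrt((7/2 + 1/(-20)) + 1) = sqrt((7/2 - 1/20) + 1) = sqrt(69/20 + 1) = sqrt(89/20) = sqrt(445)/10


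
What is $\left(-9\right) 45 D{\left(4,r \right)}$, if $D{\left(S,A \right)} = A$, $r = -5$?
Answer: $2025$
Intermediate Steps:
$\left(-9\right) 45 D{\left(4,r \right)} = \left(-9\right) 45 \left(-5\right) = \left(-405\right) \left(-5\right) = 2025$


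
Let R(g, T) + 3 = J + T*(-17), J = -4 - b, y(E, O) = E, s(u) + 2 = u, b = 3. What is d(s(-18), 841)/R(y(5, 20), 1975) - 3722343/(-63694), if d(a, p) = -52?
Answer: 125018201743/2139162990 ≈ 58.443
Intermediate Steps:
s(u) = -2 + u
J = -7 (J = -4 - 1*3 = -4 - 3 = -7)
R(g, T) = -10 - 17*T (R(g, T) = -3 + (-7 + T*(-17)) = -3 + (-7 - 17*T) = -10 - 17*T)
d(s(-18), 841)/R(y(5, 20), 1975) - 3722343/(-63694) = -52/(-10 - 17*1975) - 3722343/(-63694) = -52/(-10 - 33575) - 3722343*(-1/63694) = -52/(-33585) + 3722343/63694 = -52*(-1/33585) + 3722343/63694 = 52/33585 + 3722343/63694 = 125018201743/2139162990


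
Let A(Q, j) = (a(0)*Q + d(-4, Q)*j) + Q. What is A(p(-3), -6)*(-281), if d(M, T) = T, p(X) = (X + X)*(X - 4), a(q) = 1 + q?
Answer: 47208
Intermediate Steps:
p(X) = 2*X*(-4 + X) (p(X) = (2*X)*(-4 + X) = 2*X*(-4 + X))
A(Q, j) = 2*Q + Q*j (A(Q, j) = ((1 + 0)*Q + Q*j) + Q = (1*Q + Q*j) + Q = (Q + Q*j) + Q = 2*Q + Q*j)
A(p(-3), -6)*(-281) = ((2*(-3)*(-4 - 3))*(2 - 6))*(-281) = ((2*(-3)*(-7))*(-4))*(-281) = (42*(-4))*(-281) = -168*(-281) = 47208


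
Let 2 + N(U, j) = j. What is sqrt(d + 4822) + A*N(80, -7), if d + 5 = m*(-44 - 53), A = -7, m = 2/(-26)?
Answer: 63 + sqrt(815334)/13 ≈ 132.46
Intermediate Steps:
m = -1/13 (m = 2*(-1/26) = -1/13 ≈ -0.076923)
N(U, j) = -2 + j
d = 32/13 (d = -5 - (-44 - 53)/13 = -5 - 1/13*(-97) = -5 + 97/13 = 32/13 ≈ 2.4615)
sqrt(d + 4822) + A*N(80, -7) = sqrt(32/13 + 4822) - 7*(-2 - 7) = sqrt(62718/13) - 7*(-9) = sqrt(815334)/13 + 63 = 63 + sqrt(815334)/13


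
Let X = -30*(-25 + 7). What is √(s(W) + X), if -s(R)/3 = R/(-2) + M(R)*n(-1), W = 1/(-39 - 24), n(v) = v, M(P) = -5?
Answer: √926058/42 ≈ 22.912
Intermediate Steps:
W = -1/63 (W = 1/(-63) = -1/63 ≈ -0.015873)
s(R) = -15 + 3*R/2 (s(R) = -3*(R/(-2) - 5*(-1)) = -3*(R*(-½) + 5) = -3*(-R/2 + 5) = -3*(5 - R/2) = -15 + 3*R/2)
X = 540 (X = -30*(-18) = 540)
√(s(W) + X) = √((-15 + (3/2)*(-1/63)) + 540) = √((-15 - 1/42) + 540) = √(-631/42 + 540) = √(22049/42) = √926058/42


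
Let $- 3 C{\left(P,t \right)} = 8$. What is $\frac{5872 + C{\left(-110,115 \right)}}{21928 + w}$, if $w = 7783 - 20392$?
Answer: $\frac{17608}{27957} \approx 0.62982$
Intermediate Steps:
$C{\left(P,t \right)} = - \frac{8}{3}$ ($C{\left(P,t \right)} = \left(- \frac{1}{3}\right) 8 = - \frac{8}{3}$)
$w = -12609$ ($w = 7783 - 20392 = -12609$)
$\frac{5872 + C{\left(-110,115 \right)}}{21928 + w} = \frac{5872 - \frac{8}{3}}{21928 - 12609} = \frac{17608}{3 \cdot 9319} = \frac{17608}{3} \cdot \frac{1}{9319} = \frac{17608}{27957}$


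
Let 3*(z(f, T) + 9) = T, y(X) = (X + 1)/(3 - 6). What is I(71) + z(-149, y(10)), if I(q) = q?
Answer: 547/9 ≈ 60.778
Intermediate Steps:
y(X) = -1/3 - X/3 (y(X) = (1 + X)/(-3) = (1 + X)*(-1/3) = -1/3 - X/3)
z(f, T) = -9 + T/3
I(71) + z(-149, y(10)) = 71 + (-9 + (-1/3 - 1/3*10)/3) = 71 + (-9 + (-1/3 - 10/3)/3) = 71 + (-9 + (1/3)*(-11/3)) = 71 + (-9 - 11/9) = 71 - 92/9 = 547/9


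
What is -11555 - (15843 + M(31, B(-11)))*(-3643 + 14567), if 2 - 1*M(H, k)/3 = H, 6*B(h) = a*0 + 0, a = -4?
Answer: -172130099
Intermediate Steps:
B(h) = 0 (B(h) = (-4*0 + 0)/6 = (0 + 0)/6 = (⅙)*0 = 0)
M(H, k) = 6 - 3*H
-11555 - (15843 + M(31, B(-11)))*(-3643 + 14567) = -11555 - (15843 + (6 - 3*31))*(-3643 + 14567) = -11555 - (15843 + (6 - 93))*10924 = -11555 - (15843 - 87)*10924 = -11555 - 15756*10924 = -11555 - 1*172118544 = -11555 - 172118544 = -172130099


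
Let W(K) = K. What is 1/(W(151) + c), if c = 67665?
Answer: 1/67816 ≈ 1.4746e-5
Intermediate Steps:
1/(W(151) + c) = 1/(151 + 67665) = 1/67816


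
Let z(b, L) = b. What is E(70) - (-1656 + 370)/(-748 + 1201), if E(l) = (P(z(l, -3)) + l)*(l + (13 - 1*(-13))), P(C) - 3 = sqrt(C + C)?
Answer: 3175910/453 + 192*sqrt(35) ≈ 8146.7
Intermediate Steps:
P(C) = 3 + sqrt(2)*sqrt(C) (P(C) = 3 + sqrt(C + C) = 3 + sqrt(2*C) = 3 + sqrt(2)*sqrt(C))
E(l) = (26 + l)*(3 + l + sqrt(2)*sqrt(l)) (E(l) = ((3 + sqrt(2)*sqrt(l)) + l)*(l + (13 - 1*(-13))) = (3 + l + sqrt(2)*sqrt(l))*(l + (13 + 13)) = (3 + l + sqrt(2)*sqrt(l))*(l + 26) = (3 + l + sqrt(2)*sqrt(l))*(26 + l) = (26 + l)*(3 + l + sqrt(2)*sqrt(l)))
E(70) - (-1656 + 370)/(-748 + 1201) = (78 + 70**2 + 29*70 + sqrt(2)*70**(3/2) + 26*sqrt(2)*sqrt(70)) - (-1656 + 370)/(-748 + 1201) = (78 + 4900 + 2030 + sqrt(2)*(70*sqrt(70)) + 52*sqrt(35)) - (-1286)/453 = (78 + 4900 + 2030 + 140*sqrt(35) + 52*sqrt(35)) - (-1286)/453 = (7008 + 192*sqrt(35)) - 1*(-1286/453) = (7008 + 192*sqrt(35)) + 1286/453 = 3175910/453 + 192*sqrt(35)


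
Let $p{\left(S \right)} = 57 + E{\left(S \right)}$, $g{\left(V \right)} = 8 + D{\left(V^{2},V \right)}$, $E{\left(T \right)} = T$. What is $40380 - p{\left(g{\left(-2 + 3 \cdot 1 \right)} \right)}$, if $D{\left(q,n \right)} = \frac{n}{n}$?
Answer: $40314$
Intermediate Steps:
$D{\left(q,n \right)} = 1$
$g{\left(V \right)} = 9$ ($g{\left(V \right)} = 8 + 1 = 9$)
$p{\left(S \right)} = 57 + S$
$40380 - p{\left(g{\left(-2 + 3 \cdot 1 \right)} \right)} = 40380 - \left(57 + 9\right) = 40380 - 66 = 40314$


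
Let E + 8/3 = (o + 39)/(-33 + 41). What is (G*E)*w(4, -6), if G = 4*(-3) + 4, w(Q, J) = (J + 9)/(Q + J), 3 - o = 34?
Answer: -20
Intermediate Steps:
o = -31 (o = 3 - 1*34 = 3 - 34 = -31)
w(Q, J) = (9 + J)/(J + Q)
G = -8 (G = -12 + 4 = -8)
E = -5/3 (E = -8/3 + (-31 + 39)/(-33 + 41) = -8/3 + 8/8 = -8/3 + 8*(1/8) = -8/3 + 1 = -5/3 ≈ -1.6667)
(G*E)*w(4, -6) = (-8*(-5/3))*((9 - 6)/(-6 + 4)) = 40*(3/(-2))/3 = 40*(-1/2*3)/3 = (40/3)*(-3/2) = -20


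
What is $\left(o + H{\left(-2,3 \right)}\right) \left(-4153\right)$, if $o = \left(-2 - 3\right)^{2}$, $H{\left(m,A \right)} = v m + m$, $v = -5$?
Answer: $-137049$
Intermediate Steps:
$H{\left(m,A \right)} = - 4 m$ ($H{\left(m,A \right)} = - 5 m + m = - 4 m$)
$o = 25$ ($o = \left(-5\right)^{2} = 25$)
$\left(o + H{\left(-2,3 \right)}\right) \left(-4153\right) = \left(25 - -8\right) \left(-4153\right) = \left(25 + 8\right) \left(-4153\right) = 33 \left(-4153\right) = -137049$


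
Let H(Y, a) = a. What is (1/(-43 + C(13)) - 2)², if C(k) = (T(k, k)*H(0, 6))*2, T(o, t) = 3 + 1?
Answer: 81/25 ≈ 3.2400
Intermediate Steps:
T(o, t) = 4
C(k) = 48 (C(k) = (4*6)*2 = 24*2 = 48)
(1/(-43 + C(13)) - 2)² = (1/(-43 + 48) - 2)² = (1/5 - 2)² = (⅕ - 2)² = (-9/5)² = 81/25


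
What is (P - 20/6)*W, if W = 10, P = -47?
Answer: -1510/3 ≈ -503.33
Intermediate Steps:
(P - 20/6)*W = (-47 - 20/6)*10 = (-47 - 20*1/6)*10 = (-47 - 10/3)*10 = -151/3*10 = -1510/3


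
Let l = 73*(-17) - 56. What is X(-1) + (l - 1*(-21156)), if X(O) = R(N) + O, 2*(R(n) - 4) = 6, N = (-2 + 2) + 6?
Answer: 19865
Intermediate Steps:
N = 6 (N = 0 + 6 = 6)
R(n) = 7 (R(n) = 4 + (½)*6 = 4 + 3 = 7)
X(O) = 7 + O
l = -1297 (l = -1241 - 56 = -1297)
X(-1) + (l - 1*(-21156)) = (7 - 1) + (-1297 - 1*(-21156)) = 6 + (-1297 + 21156) = 6 + 19859 = 19865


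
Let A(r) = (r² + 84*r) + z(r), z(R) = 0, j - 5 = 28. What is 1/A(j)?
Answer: 1/3861 ≈ 0.00025900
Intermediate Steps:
j = 33 (j = 5 + 28 = 33)
A(r) = r² + 84*r (A(r) = (r² + 84*r) + 0 = r² + 84*r)
1/A(j) = 1/(33*(84 + 33)) = 1/(33*117) = 1/3861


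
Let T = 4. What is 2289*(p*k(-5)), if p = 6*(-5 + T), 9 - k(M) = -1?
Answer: -137340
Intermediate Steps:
k(M) = 10 (k(M) = 9 - 1*(-1) = 9 + 1 = 10)
p = -6 (p = 6*(-5 + 4) = 6*(-1) = -6)
2289*(p*k(-5)) = 2289*(-6*10) = 2289*(-60) = -137340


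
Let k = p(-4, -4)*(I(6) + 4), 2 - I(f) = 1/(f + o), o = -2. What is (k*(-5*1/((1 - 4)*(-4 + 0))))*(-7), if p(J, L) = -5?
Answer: -4025/48 ≈ -83.854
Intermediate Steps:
I(f) = 2 - 1/(-2 + f) (I(f) = 2 - 1/(f - 2) = 2 - 1/(-2 + f))
k = -115/4 (k = -5*((-5 + 2*6)/(-2 + 6) + 4) = -5*((-5 + 12)/4 + 4) = -5*((¼)*7 + 4) = -5*(7/4 + 4) = -5*23/4 = -115/4 ≈ -28.750)
(k*(-5*1/((1 - 4)*(-4 + 0))))*(-7) = -(-575)/(4*((1 - 4)*(-4 + 0)))*(-7) = -(-575)/(4*((-3*(-4))))*(-7) = -(-575)/(4*12)*(-7) = -115/4*(-5/12)*(-7) = (575/48)*(-7) = -4025/48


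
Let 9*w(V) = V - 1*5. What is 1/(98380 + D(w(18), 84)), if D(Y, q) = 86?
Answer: 1/98466 ≈ 1.0156e-5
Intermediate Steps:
w(V) = -5/9 + V/9 (w(V) = (V - 1*5)/9 = (V - 5)/9 = (-5 + V)/9 = -5/9 + V/9)
1/(98380 + D(w(18), 84)) = 1/(98380 + 86) = 1/98466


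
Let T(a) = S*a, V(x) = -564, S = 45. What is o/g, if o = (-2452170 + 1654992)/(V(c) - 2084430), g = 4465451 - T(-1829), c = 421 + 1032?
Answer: 132863/1580340662244 ≈ 8.4072e-8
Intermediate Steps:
c = 1453
T(a) = 45*a
g = 4547756 (g = 4465451 - 45*(-1829) = 4465451 - 1*(-82305) = 4465451 + 82305 = 4547756)
o = 132863/347499 (o = (-2452170 + 1654992)/(-564 - 2084430) = -797178/(-2084994) = -797178*(-1/2084994) = 132863/347499 ≈ 0.38234)
o/g = (132863/347499)/4547756 = (132863/347499)*(1/4547756) = 132863/1580340662244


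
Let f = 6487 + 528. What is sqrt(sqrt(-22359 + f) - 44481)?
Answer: sqrt(-44481 + 4*I*sqrt(959)) ≈ 0.2937 + 210.91*I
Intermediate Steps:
f = 7015
sqrt(sqrt(-22359 + f) - 44481) = sqrt(sqrt(-22359 + 7015) - 44481) = sqrt(sqrt(-15344) - 44481) = sqrt(4*I*sqrt(959) - 44481) = sqrt(-44481 + 4*I*sqrt(959))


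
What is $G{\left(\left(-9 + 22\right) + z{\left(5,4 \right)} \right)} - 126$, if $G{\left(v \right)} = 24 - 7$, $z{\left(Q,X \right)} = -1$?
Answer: $-109$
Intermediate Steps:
$G{\left(v \right)} = 17$ ($G{\left(v \right)} = 24 - 7 = 17$)
$G{\left(\left(-9 + 22\right) + z{\left(5,4 \right)} \right)} - 126 = 17 - 126 = -109$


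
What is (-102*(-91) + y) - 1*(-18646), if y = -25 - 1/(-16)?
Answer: 446449/16 ≈ 27903.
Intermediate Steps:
y = -399/16 (y = -25 - 1*(-1/16) = -25 + 1/16 = -399/16 ≈ -24.938)
(-102*(-91) + y) - 1*(-18646) = (-102*(-91) - 399/16) - 1*(-18646) = (9282 - 399/16) + 18646 = 148113/16 + 18646 = 446449/16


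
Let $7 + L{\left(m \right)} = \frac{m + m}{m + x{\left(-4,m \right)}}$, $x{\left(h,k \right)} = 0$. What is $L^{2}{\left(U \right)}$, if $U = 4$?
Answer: $25$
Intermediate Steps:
$L{\left(m \right)} = -5$ ($L{\left(m \right)} = -7 + \frac{m + m}{m + 0} = -7 + \frac{2 m}{m} = -7 + 2 = -5$)
$L^{2}{\left(U \right)} = \left(-5\right)^{2} = 25$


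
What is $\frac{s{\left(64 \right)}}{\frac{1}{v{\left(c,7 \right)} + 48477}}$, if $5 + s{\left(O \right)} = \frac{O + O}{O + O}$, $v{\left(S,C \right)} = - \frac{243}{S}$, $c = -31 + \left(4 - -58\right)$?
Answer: $- \frac{6010176}{31} \approx -1.9388 \cdot 10^{5}$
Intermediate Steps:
$c = 31$ ($c = -31 + \left(4 + 58\right) = -31 + 62 = 31$)
$s{\left(O \right)} = -4$ ($s{\left(O \right)} = -5 + \frac{O + O}{O + O} = -5 + \frac{2 O}{2 O} = -5 + 2 O \frac{1}{2 O} = -5 + 1 = -4$)
$\frac{s{\left(64 \right)}}{\frac{1}{v{\left(c,7 \right)} + 48477}} = - \frac{4}{\frac{1}{- \frac{243}{31} + 48477}} = - \frac{4}{\frac{1}{\frac{1502544}{31}}} = - \frac{4}{\frac{31}{1502544}} = \left(-4\right) \frac{1502544}{31} = - \frac{6010176}{31}$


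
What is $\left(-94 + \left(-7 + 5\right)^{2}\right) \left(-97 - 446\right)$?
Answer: $48870$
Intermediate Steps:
$\left(-94 + \left(-7 + 5\right)^{2}\right) \left(-97 - 446\right) = \left(-94 + \left(-2\right)^{2}\right) \left(-543\right) = \left(-94 + 4\right) \left(-543\right) = \left(-90\right) \left(-543\right) = 48870$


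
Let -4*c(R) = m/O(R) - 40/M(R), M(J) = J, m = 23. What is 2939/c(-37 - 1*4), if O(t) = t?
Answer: -481996/17 ≈ -28353.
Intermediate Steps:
c(R) = 17/(4*R) (c(R) = -(23/R - 40/R)/4 = -(-17)/(4*R) = 17/(4*R))
2939/c(-37 - 1*4) = 2939/((17/(4*(-37 - 1*4)))) = 2939/((17/(4*(-37 - 4)))) = 2939/(((17/4)/(-41))) = 2939/(((17/4)*(-1/41))) = 2939/(-17/164) = 2939*(-164/17) = -481996/17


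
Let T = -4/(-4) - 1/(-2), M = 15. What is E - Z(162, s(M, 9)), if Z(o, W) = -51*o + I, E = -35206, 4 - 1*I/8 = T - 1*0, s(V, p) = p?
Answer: -26964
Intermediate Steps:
T = 3/2 (T = -4*(-¼) - 1*(-½) = 1 + ½ = 3/2 ≈ 1.5000)
I = 20 (I = 32 - 8*(3/2 - 1*0) = 32 - 8*(3/2 + 0) = 32 - 8*3/2 = 32 - 12 = 20)
Z(o, W) = 20 - 51*o (Z(o, W) = -51*o + 20 = 20 - 51*o)
E - Z(162, s(M, 9)) = -35206 - (20 - 51*162) = -35206 - (20 - 8262) = -35206 - 1*(-8242) = -35206 + 8242 = -26964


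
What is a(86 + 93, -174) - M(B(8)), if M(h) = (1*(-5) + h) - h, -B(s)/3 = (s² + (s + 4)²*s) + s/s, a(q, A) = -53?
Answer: -48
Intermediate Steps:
B(s) = -3 - 3*s² - 3*s*(4 + s)² (B(s) = -3*((s² + (s + 4)²*s) + s/s) = -3*((s² + (4 + s)²*s) + 1) = -3*((s² + s*(4 + s)²) + 1) = -3*(1 + s² + s*(4 + s)²) = -3 - 3*s² - 3*s*(4 + s)²)
M(h) = -5 (M(h) = (-5 + h) - h = -5)
a(86 + 93, -174) - M(B(8)) = -53 - 1*(-5) = -53 + 5 = -48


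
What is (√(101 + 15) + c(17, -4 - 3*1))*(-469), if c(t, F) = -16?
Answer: 7504 - 938*√29 ≈ 2452.7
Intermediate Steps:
(√(101 + 15) + c(17, -4 - 3*1))*(-469) = (√(101 + 15) - 16)*(-469) = (√116 - 16)*(-469) = (2*√29 - 16)*(-469) = (-16 + 2*√29)*(-469) = 7504 - 938*√29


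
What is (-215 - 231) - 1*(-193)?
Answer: -253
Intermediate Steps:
(-215 - 231) - 1*(-193) = -446 + 193 = -253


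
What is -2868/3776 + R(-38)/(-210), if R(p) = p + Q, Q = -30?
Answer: -43189/99120 ≈ -0.43572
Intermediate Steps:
R(p) = -30 + p (R(p) = p - 30 = -30 + p)
-2868/3776 + R(-38)/(-210) = -2868/3776 + (-30 - 38)/(-210) = -2868*1/3776 - 68*(-1/210) = -717/944 + 34/105 = -43189/99120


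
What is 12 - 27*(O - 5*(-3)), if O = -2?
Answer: -339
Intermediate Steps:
12 - 27*(O - 5*(-3)) = 12 - 27*(-2 - 5*(-3)) = 12 - 27*(-2 + 15) = 12 - 27*13 = 12 - 351 = -339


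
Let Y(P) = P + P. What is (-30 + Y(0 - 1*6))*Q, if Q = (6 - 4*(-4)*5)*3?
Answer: -10836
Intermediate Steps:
Y(P) = 2*P
Q = 258 (Q = (6 + 16*5)*3 = (6 + 80)*3 = 86*3 = 258)
(-30 + Y(0 - 1*6))*Q = (-30 + 2*(0 - 1*6))*258 = (-30 + 2*(0 - 6))*258 = (-30 + 2*(-6))*258 = (-30 - 12)*258 = -42*258 = -10836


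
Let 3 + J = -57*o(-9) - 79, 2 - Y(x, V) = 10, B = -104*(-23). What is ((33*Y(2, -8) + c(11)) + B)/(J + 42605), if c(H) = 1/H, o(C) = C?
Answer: 23409/473396 ≈ 0.049449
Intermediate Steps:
B = 2392
c(H) = 1/H
Y(x, V) = -8 (Y(x, V) = 2 - 1*10 = 2 - 10 = -8)
J = 431 (J = -3 + (-57*(-9) - 79) = -3 + (513 - 79) = -3 + 434 = 431)
((33*Y(2, -8) + c(11)) + B)/(J + 42605) = ((33*(-8) + 1/11) + 2392)/(431 + 42605) = ((-264 + 1/11) + 2392)/43036 = (-2903/11 + 2392)*(1/43036) = (23409/11)*(1/43036) = 23409/473396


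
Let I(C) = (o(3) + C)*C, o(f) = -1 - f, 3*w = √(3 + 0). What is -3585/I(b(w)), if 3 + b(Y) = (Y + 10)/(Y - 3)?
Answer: -329820/6059 + 40630*√3/6059 ≈ -42.820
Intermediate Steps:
w = √3/3 (w = √(3 + 0)/3 = √3/3 ≈ 0.57735)
b(Y) = -3 + (10 + Y)/(-3 + Y) (b(Y) = -3 + (Y + 10)/(Y - 3) = -3 + (10 + Y)/(-3 + Y))
I(C) = C*(-4 + C) (I(C) = ((-1 - 1*3) + C)*C = ((-1 - 3) + C)*C = (-4 + C)*C = C*(-4 + C))
-3585/I(b(w)) = -3585*(-3 + √3/3)/((-4 + (19 - 2*√3/3)/(-3 + √3/3))*(19 - 2*√3/3))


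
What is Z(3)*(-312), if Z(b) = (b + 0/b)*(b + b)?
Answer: -5616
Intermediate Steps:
Z(b) = 2*b² (Z(b) = (b + 0)*(2*b) = b*(2*b) = 2*b²)
Z(3)*(-312) = (2*3²)*(-312) = (2*9)*(-312) = 18*(-312) = -5616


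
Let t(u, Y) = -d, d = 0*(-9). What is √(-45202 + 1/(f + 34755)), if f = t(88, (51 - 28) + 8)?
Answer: I*√54599948915295/34755 ≈ 212.61*I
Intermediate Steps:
d = 0
t(u, Y) = 0 (t(u, Y) = -1*0 = 0)
f = 0
√(-45202 + 1/(f + 34755)) = √(-45202 + 1/(0 + 34755)) = √(-45202 + 1/34755) = √(-1570995509/34755) = I*√54599948915295/34755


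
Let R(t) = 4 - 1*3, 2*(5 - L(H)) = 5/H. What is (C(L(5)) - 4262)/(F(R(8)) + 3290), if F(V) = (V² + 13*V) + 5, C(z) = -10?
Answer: -1424/1103 ≈ -1.2910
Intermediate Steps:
L(H) = 5 - 5/(2*H)
R(t) = 1 (R(t) = 4 - 3 = 1)
F(V) = 5 + V² + 13*V
(C(L(5)) - 4262)/(F(R(8)) + 3290) = (-10 - 4262)/((5 + 1² + 13*1) + 3290) = -4272/((5 + 1 + 13) + 3290) = -4272/(19 + 3290) = -4272/3309 = -4272*1/3309 = -1424/1103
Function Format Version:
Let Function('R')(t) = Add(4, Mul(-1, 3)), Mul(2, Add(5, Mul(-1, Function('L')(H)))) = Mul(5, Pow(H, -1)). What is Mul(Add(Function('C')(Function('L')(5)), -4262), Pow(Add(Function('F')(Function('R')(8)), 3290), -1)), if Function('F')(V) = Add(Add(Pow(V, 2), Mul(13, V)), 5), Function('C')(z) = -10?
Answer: Rational(-1424, 1103) ≈ -1.2910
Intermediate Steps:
Function('L')(H) = Add(5, Mul(Rational(-5, 2), Pow(H, -1))) (Function('L')(H) = Add(5, Mul(Rational(-1, 2), Mul(5, Pow(H, -1)))) = Add(5, Mul(Rational(-5, 2), Pow(H, -1))))
Function('R')(t) = 1 (Function('R')(t) = Add(4, -3) = 1)
Function('F')(V) = Add(5, Pow(V, 2), Mul(13, V))
Mul(Add(Function('C')(Function('L')(5)), -4262), Pow(Add(Function('F')(Function('R')(8)), 3290), -1)) = Mul(Add(-10, -4262), Pow(Add(Add(5, Pow(1, 2), Mul(13, 1)), 3290), -1)) = Mul(-4272, Pow(Add(Add(5, 1, 13), 3290), -1)) = Mul(-4272, Pow(Add(19, 3290), -1)) = Mul(-4272, Pow(3309, -1)) = Mul(-4272, Rational(1, 3309)) = Rational(-1424, 1103)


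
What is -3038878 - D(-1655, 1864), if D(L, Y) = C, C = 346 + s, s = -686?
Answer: -3038538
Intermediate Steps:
C = -340 (C = 346 - 686 = -340)
D(L, Y) = -340
-3038878 - D(-1655, 1864) = -3038878 - 1*(-340) = -3038878 + 340 = -3038538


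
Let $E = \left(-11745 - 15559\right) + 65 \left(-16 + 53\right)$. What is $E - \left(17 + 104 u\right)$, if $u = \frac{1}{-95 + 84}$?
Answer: $- \frac{273972}{11} \approx -24907.0$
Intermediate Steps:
$u = - \frac{1}{11}$ ($u = \frac{1}{-11} = - \frac{1}{11} \approx -0.090909$)
$E = -24899$ ($E = -27304 + 65 \cdot 37 = -27304 + 2405 = -24899$)
$E - \left(17 + 104 u\right) = -24899 + \left(\left(-104\right) \left(- \frac{1}{11}\right) + \left(37 - 54\right)\right) = -24899 + \left(\frac{104}{11} + \left(37 - 54\right)\right) = -24899 + \left(\frac{104}{11} - 17\right) = -24899 - \frac{83}{11} = - \frac{273972}{11}$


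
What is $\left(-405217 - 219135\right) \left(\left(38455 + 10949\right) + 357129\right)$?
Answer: $-253819691616$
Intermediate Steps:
$\left(-405217 - 219135\right) \left(\left(38455 + 10949\right) + 357129\right) = - 624352 \left(49404 + 357129\right) = \left(-624352\right) 406533 = -253819691616$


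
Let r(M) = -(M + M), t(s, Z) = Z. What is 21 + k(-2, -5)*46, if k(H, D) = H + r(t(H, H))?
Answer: 113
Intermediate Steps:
r(M) = -2*M
k(H, D) = -H (k(H, D) = H - 2*H = -H)
21 + k(-2, -5)*46 = 21 - 1*(-2)*46 = 21 + 2*46 = 21 + 92 = 113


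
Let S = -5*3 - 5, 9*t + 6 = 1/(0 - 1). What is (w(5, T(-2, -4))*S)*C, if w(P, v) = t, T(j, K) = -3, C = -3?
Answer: -140/3 ≈ -46.667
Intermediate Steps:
t = -7/9 (t = -⅔ + 1/(9*(0 - 1)) = -⅔ + (⅑)/(-1) = -⅔ + (⅑)*(-1) = -⅔ - ⅑ = -7/9 ≈ -0.77778)
w(P, v) = -7/9
S = -20 (S = -15 - 5 = -20)
(w(5, T(-2, -4))*S)*C = -7/9*(-20)*(-3) = (140/9)*(-3) = -140/3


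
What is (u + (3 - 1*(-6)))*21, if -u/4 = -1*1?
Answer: 273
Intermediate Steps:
u = 4 (u = -(-4) = -4*(-1) = 4)
(u + (3 - 1*(-6)))*21 = (4 + (3 - 1*(-6)))*21 = (4 + (3 + 6))*21 = (4 + 9)*21 = 13*21 = 273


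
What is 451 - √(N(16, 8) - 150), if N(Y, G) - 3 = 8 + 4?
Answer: 451 - 3*I*√15 ≈ 451.0 - 11.619*I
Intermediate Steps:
N(Y, G) = 15 (N(Y, G) = 3 + (8 + 4) = 3 + 12 = 15)
451 - √(N(16, 8) - 150) = 451 - √(15 - 150) = 451 - √(-135) = 451 - 3*I*√15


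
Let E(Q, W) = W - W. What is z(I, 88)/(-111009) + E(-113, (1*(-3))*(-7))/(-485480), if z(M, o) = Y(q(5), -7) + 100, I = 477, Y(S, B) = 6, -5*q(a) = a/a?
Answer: -106/111009 ≈ -0.00095488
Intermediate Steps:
q(a) = -⅕ (q(a) = -a/(5*a) = -⅕*1 = -⅕)
E(Q, W) = 0
z(M, o) = 106 (z(M, o) = 6 + 100 = 106)
z(I, 88)/(-111009) + E(-113, (1*(-3))*(-7))/(-485480) = 106/(-111009) + 0/(-485480) = 106*(-1/111009) + 0*(-1/485480) = -106/111009 + 0 = -106/111009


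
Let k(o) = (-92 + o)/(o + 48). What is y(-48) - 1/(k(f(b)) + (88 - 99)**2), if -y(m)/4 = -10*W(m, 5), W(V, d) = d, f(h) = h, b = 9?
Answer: 1362743/6814 ≈ 199.99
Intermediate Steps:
k(o) = (-92 + o)/(48 + o)
y(m) = 200 (y(m) = -(-40)*5 = -4*(-50) = 200)
y(-48) - 1/(k(f(b)) + (88 - 99)**2) = 200 - 1/((-92 + 9)/(48 + 9) + (88 - 99)**2) = 200 - 1/(-83/57 + (-11)**2) = 200 - 1/((1/57)*(-83) + 121) = 200 - 1/(-83/57 + 121) = 200 - 1/6814/57 = 200 - 1*57/6814 = 200 - 57/6814 = 1362743/6814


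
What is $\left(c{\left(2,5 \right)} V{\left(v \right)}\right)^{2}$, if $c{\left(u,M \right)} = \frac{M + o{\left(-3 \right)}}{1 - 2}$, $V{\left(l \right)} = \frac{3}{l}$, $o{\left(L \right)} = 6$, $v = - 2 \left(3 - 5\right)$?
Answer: $\frac{1089}{16} \approx 68.063$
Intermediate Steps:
$v = 4$ ($v = \left(-2\right) \left(-2\right) = 4$)
$c{\left(u,M \right)} = -6 - M$ ($c{\left(u,M \right)} = \frac{M + 6}{1 - 2} = \frac{6 + M}{-1} = \left(6 + M\right) \left(-1\right) = -6 - M$)
$\left(c{\left(2,5 \right)} V{\left(v \right)}\right)^{2} = \left(\left(-6 - 5\right) \frac{3}{4}\right)^{2} = \left(\left(-6 - 5\right) 3 \cdot \frac{1}{4}\right)^{2} = \left(\left(-11\right) \frac{3}{4}\right)^{2} = \left(- \frac{33}{4}\right)^{2} = \frac{1089}{16}$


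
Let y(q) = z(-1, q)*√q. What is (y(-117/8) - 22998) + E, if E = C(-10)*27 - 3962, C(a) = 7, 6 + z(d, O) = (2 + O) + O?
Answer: -26771 - 399*I*√26/16 ≈ -26771.0 - 127.16*I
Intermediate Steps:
z(d, O) = -4 + 2*O (z(d, O) = -6 + ((2 + O) + O) = -6 + (2 + 2*O) = -4 + 2*O)
y(q) = √q*(-4 + 2*q) (y(q) = (-4 + 2*q)*√q = √q*(-4 + 2*q))
E = -3773 (E = 7*27 - 3962 = 189 - 3962 = -3773)
(y(-117/8) - 22998) + E = (2*√(-117/8)*(-2 - 117/8) - 22998) - 3773 = (2*(3*I*√26/4)*(-133/8) - 22998) - 3773 = (-399*I*√26/16 - 22998) - 3773 = (-22998 - 399*I*√26/16) - 3773 = -26771 - 399*I*√26/16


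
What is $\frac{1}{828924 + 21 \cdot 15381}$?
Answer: $\frac{1}{1151925} \approx 8.6811 \cdot 10^{-7}$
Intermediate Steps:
$\frac{1}{828924 + 21 \cdot 15381} = \frac{1}{828924 + 323001} = \frac{1}{1151925}$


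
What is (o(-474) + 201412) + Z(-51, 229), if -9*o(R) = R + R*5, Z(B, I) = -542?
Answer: 201186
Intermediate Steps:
o(R) = -2*R/3 (o(R) = -(R + R*5)/9 = -(R + 5*R)/9 = -2*R/3)
(o(-474) + 201412) + Z(-51, 229) = (-2/3*(-474) + 201412) - 542 = (316 + 201412) - 542 = 201728 - 542 = 201186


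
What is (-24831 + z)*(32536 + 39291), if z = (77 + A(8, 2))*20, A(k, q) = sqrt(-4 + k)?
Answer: -1670049577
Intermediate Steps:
z = 1580 (z = (77 + sqrt(-4 + 8))*20 = (77 + sqrt(4))*20 = (77 + 2)*20 = 79*20 = 1580)
(-24831 + z)*(32536 + 39291) = (-24831 + 1580)*(32536 + 39291) = -23251*71827 = -1670049577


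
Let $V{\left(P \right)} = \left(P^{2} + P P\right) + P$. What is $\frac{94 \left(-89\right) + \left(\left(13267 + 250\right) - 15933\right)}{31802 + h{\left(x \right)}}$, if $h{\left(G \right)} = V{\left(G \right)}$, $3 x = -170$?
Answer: $- \frac{48519}{171754} \approx -0.28249$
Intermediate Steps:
$V{\left(P \right)} = P + 2 P^{2}$ ($V{\left(P \right)} = \left(P^{2} + P^{2}\right) + P = 2 P^{2} + P = P + 2 P^{2}$)
$x = - \frac{170}{3}$ ($x = \frac{1}{3} \left(-170\right) = - \frac{170}{3} \approx -56.667$)
$h{\left(G \right)} = G \left(1 + 2 G\right)$
$\frac{94 \left(-89\right) + \left(\left(13267 + 250\right) - 15933\right)}{31802 + h{\left(x \right)}} = \frac{94 \left(-89\right) + \left(\left(13267 + 250\right) - 15933\right)}{31802 - \frac{170 \left(1 + 2 \left(- \frac{170}{3}\right)\right)}{3}} = \frac{-8366 + \left(13517 - 15933\right)}{31802 - \frac{170 \left(1 - \frac{340}{3}\right)}{3}} = \frac{-8366 - 2416}{31802 - - \frac{57290}{9}} = - \frac{10782}{31802 + \frac{57290}{9}} = - \frac{10782}{\frac{343508}{9}} = \left(-10782\right) \frac{9}{343508} = - \frac{48519}{171754}$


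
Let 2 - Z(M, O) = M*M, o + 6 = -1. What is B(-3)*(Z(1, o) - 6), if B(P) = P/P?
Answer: -5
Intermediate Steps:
B(P) = 1
o = -7 (o = -6 - 1 = -7)
Z(M, O) = 2 - M**2 (Z(M, O) = 2 - M*M = 2 - M**2)
B(-3)*(Z(1, o) - 6) = 1*((2 - 1*1**2) - 6) = 1*((2 - 1*1) - 6) = 1*((2 - 1) - 6) = 1*(1 - 6) = 1*(-5) = -5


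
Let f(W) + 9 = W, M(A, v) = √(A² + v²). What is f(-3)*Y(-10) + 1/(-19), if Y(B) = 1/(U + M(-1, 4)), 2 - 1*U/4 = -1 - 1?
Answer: -3887/4541 + 12*√17/239 ≈ -0.64896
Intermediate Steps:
f(W) = -9 + W
U = 16 (U = 8 - 4*(-1 - 1) = 8 - 4*(-2) = 8 + 8 = 16)
Y(B) = 1/(16 + √17) (Y(B) = 1/(16 + √((-1)² + 4²)) = 1/(16 + √(1 + 16)) = 1/(16 + √17))
f(-3)*Y(-10) + 1/(-19) = (-9 - 3)*(16/239 - √17/239) + 1/(-19) = -12*(16/239 - √17/239) - 1/19 = (-192/239 + 12*√17/239) - 1/19 = -3887/4541 + 12*√17/239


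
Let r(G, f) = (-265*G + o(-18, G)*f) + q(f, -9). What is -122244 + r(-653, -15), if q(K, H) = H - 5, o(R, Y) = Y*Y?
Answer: -6345348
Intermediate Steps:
o(R, Y) = Y**2
q(K, H) = -5 + H
r(G, f) = -14 - 265*G + f*G**2 (r(G, f) = (-265*G + G**2*f) + (-5 - 9) = (-265*G + f*G**2) - 14 = -14 - 265*G + f*G**2)
-122244 + r(-653, -15) = -122244 + (-14 - 265*(-653) - 15*(-653)**2) = -122244 + (-14 + 173045 - 15*426409) = -122244 + (-14 + 173045 - 6396135) = -122244 - 6223104 = -6345348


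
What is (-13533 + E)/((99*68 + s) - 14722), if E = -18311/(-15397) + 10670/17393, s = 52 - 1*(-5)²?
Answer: 3623654914980/2132491567223 ≈ 1.6993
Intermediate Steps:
s = 27 (s = 52 - 1*25 = 52 - 25 = 27)
E = 482769213/267800021 (E = -18311*(-1/15397) + 10670*(1/17393) = 18311/15397 + 10670/17393 = 482769213/267800021 ≈ 1.8027)
(-13533 + E)/((99*68 + s) - 14722) = (-13533 + 482769213/267800021)/((99*68 + 27) - 14722) = -3623654914980/(267800021*((6732 + 27) - 14722)) = -3623654914980/(267800021*(6759 - 14722)) = -3623654914980/267800021/(-7963) = -3623654914980/267800021*(-1/7963) = 3623654914980/2132491567223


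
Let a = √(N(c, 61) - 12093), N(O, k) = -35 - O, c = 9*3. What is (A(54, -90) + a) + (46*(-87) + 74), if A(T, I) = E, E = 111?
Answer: -3817 + I*√12155 ≈ -3817.0 + 110.25*I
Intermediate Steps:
c = 27
A(T, I) = 111
a = I*√12155 (a = √((-35 - 1*27) - 12093) = √((-35 - 27) - 12093) = √(-62 - 12093) = √(-12155) = I*√12155 ≈ 110.25*I)
(A(54, -90) + a) + (46*(-87) + 74) = (111 + I*√12155) + (46*(-87) + 74) = (111 + I*√12155) + (-4002 + 74) = (111 + I*√12155) - 3928 = -3817 + I*√12155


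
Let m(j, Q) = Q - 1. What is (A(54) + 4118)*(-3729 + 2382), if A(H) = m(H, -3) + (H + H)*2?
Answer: -5832510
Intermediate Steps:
m(j, Q) = -1 + Q
A(H) = -4 + 4*H (A(H) = (-1 - 3) + (H + H)*2 = -4 + (2*H)*2 = -4 + 4*H)
(A(54) + 4118)*(-3729 + 2382) = ((-4 + 4*54) + 4118)*(-3729 + 2382) = ((-4 + 216) + 4118)*(-1347) = (212 + 4118)*(-1347) = 4330*(-1347) = -5832510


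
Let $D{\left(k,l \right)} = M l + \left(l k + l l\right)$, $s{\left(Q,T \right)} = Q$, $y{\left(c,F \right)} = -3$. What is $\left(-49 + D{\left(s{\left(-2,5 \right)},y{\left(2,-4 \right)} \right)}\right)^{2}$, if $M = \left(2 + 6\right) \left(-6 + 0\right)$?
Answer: $12100$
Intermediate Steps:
$M = -48$ ($M = 8 \left(-6\right) = -48$)
$D{\left(k,l \right)} = l^{2} - 48 l + k l$ ($D{\left(k,l \right)} = - 48 l + \left(l k + l l\right) = - 48 l + \left(k l + l^{2}\right) = - 48 l + \left(l^{2} + k l\right) = l^{2} - 48 l + k l$)
$\left(-49 + D{\left(s{\left(-2,5 \right)},y{\left(2,-4 \right)} \right)}\right)^{2} = \left(-49 - 3 \left(-48 - 2 - 3\right)\right)^{2} = \left(-49 - -159\right)^{2} = \left(-49 + 159\right)^{2} = 110^{2} = 12100$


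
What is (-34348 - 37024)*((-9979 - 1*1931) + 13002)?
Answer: -77938224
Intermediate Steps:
(-34348 - 37024)*((-9979 - 1*1931) + 13002) = -71372*((-9979 - 1931) + 13002) = -71372*(-11910 + 13002) = -71372*1092 = -77938224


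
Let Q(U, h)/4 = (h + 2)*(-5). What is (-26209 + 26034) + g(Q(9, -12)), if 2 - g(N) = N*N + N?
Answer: -40373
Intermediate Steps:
Q(U, h) = -40 - 20*h (Q(U, h) = 4*((h + 2)*(-5)) = 4*((2 + h)*(-5)) = 4*(-10 - 5*h) = -40 - 20*h)
g(N) = 2 - N - N² (g(N) = 2 - (N*N + N) = 2 - (N² + N) = 2 - (N + N²) = 2 + (-N - N²) = 2 - N - N²)
(-26209 + 26034) + g(Q(9, -12)) = (-26209 + 26034) + (2 - (-40 - 20*(-12)) - (-40 - 20*(-12))²) = -175 + (2 - (-40 + 240) - (-40 + 240)²) = -175 + (2 - 1*200 - 1*200²) = -175 + (2 - 200 - 1*40000) = -175 + (2 - 200 - 40000) = -175 - 40198 = -40373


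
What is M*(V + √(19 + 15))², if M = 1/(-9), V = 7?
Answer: -(7 + √34)²/9 ≈ -18.293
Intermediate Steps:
M = -⅑ ≈ -0.11111
M*(V + √(19 + 15))² = -(7 + √(19 + 15))²/9 = -(7 + √34)²/9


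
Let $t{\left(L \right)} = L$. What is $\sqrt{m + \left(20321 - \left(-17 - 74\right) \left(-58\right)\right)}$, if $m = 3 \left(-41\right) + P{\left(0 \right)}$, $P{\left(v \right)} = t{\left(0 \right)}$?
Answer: $2 \sqrt{3730} \approx 122.15$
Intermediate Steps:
$P{\left(v \right)} = 0$
$m = -123$ ($m = 3 \left(-41\right) + 0 = -123 + 0 = -123$)
$\sqrt{m + \left(20321 - \left(-17 - 74\right) \left(-58\right)\right)} = \sqrt{-123 + \left(20321 - \left(-17 - 74\right) \left(-58\right)\right)} = \sqrt{-123 + \left(20321 - \left(-91\right) \left(-58\right)\right)} = \sqrt{-123 + \left(20321 - 5278\right)} = \sqrt{-123 + 15043} = \sqrt{14920} = 2 \sqrt{3730}$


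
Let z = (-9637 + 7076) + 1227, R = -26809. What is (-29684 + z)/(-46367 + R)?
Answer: 15509/36588 ≈ 0.42388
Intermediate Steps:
z = -1334 (z = -2561 + 1227 = -1334)
(-29684 + z)/(-46367 + R) = (-29684 - 1334)/(-46367 - 26809) = -31018/(-73176) = -31018*(-1/73176) = 15509/36588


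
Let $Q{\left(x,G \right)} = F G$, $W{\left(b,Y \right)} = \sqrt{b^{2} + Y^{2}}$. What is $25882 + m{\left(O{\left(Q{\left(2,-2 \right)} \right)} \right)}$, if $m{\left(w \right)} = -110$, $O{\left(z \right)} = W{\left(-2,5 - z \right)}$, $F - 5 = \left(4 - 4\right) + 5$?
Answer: $25772$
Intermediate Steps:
$F = 10$ ($F = 5 + \left(\left(4 - 4\right) + 5\right) = 5 + \left(0 + 5\right) = 5 + 5 = 10$)
$W{\left(b,Y \right)} = \sqrt{Y^{2} + b^{2}}$
$Q{\left(x,G \right)} = 10 G$
$O{\left(z \right)} = \sqrt{4 + \left(5 - z\right)^{2}}$ ($O{\left(z \right)} = \sqrt{\left(5 - z\right)^{2} + \left(-2\right)^{2}} = \sqrt{\left(5 - z\right)^{2} + 4} = \sqrt{4 + \left(5 - z\right)^{2}}$)
$25882 + m{\left(O{\left(Q{\left(2,-2 \right)} \right)} \right)} = 25882 - 110 = 25772$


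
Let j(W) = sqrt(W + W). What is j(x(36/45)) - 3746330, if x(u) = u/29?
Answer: -3746330 + 2*sqrt(290)/145 ≈ -3.7463e+6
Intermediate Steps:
x(u) = u/29 (x(u) = u*(1/29) = u/29)
j(W) = sqrt(2)*sqrt(W) (j(W) = sqrt(2*W) = sqrt(2)*sqrt(W))
j(x(36/45)) - 3746330 = sqrt(2)*sqrt((36/45)/29) - 3746330 = sqrt(2)*sqrt((36*(1/45))/29) - 3746330 = sqrt(2)*sqrt((1/29)*(4/5)) - 3746330 = sqrt(2)*sqrt(4/145) - 3746330 = sqrt(2)*(2*sqrt(145)/145) - 3746330 = 2*sqrt(290)/145 - 3746330 = -3746330 + 2*sqrt(290)/145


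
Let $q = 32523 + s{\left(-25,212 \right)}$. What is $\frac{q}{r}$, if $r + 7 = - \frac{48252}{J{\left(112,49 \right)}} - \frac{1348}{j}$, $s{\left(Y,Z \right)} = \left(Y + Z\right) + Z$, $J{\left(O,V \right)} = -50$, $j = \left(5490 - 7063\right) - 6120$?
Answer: $\frac{703524850}{20476527} \approx 34.358$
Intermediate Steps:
$j = -7693$ ($j = -1573 - 6120 = -7693$)
$s{\left(Y,Z \right)} = Y + 2 Z$
$r = \frac{184288743}{192325}$ ($r = -7 - \left(- \frac{24126}{25} - \frac{1348}{7693}\right) = -7 - - \frac{185635018}{192325} = -7 + \left(\frac{24126}{25} + \frac{1348}{7693}\right) = -7 + \frac{185635018}{192325} = \frac{184288743}{192325} \approx 958.21$)
$q = 32922$ ($q = 32523 + \left(-25 + 2 \cdot 212\right) = 32523 + \left(-25 + 424\right) = 32523 + 399 = 32922$)
$\frac{q}{r} = \frac{32922}{\frac{184288743}{192325}} = 32922 \cdot \frac{192325}{184288743} = \frac{703524850}{20476527}$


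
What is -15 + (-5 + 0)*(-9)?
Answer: 30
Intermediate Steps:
-15 + (-5 + 0)*(-9) = -15 - 5*(-9) = -15 + 45 = 30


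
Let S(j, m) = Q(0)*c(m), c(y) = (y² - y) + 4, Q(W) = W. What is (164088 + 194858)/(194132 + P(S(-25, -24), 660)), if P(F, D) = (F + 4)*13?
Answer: 179473/97092 ≈ 1.8485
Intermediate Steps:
c(y) = 4 + y² - y
S(j, m) = 0 (S(j, m) = 0*(4 + m² - m) = 0)
P(F, D) = 52 + 13*F (P(F, D) = (4 + F)*13 = 52 + 13*F)
(164088 + 194858)/(194132 + P(S(-25, -24), 660)) = (164088 + 194858)/(194132 + (52 + 13*0)) = 358946/(194132 + (52 + 0)) = 358946/(194132 + 52) = 358946/194184 = 358946*(1/194184) = 179473/97092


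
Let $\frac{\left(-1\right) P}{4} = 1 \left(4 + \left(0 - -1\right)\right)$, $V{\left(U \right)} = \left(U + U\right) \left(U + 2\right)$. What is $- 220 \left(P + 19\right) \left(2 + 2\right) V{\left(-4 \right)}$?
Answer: $14080$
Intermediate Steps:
$V{\left(U \right)} = 2 U \left(2 + U\right)$
$P = -20$ ($P = - 4 \cdot 1 \left(4 + \left(0 - -1\right)\right) = - 4 \cdot 1 \left(4 + \left(0 + 1\right)\right) = - 4 \cdot 1 \left(4 + 1\right) = - 4 \cdot 1 \cdot 5 = \left(-4\right) 5 = -20$)
$- 220 \left(P + 19\right) \left(2 + 2\right) V{\left(-4 \right)} = - 220 \left(-20 + 19\right) \left(2 + 2\right) 2 \left(-4\right) \left(2 - 4\right) = - 220 \left(- 4 \cdot 2 \left(-4\right) \left(-2\right)\right) = - 220 \left(- 4 \cdot 16\right) = - 220 \left(\left(-1\right) 64\right) = \left(-220\right) \left(-64\right) = 14080$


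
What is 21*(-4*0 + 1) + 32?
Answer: 53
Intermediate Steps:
21*(-4*0 + 1) + 32 = 21*(0 + 1) + 32 = 21*1 + 32 = 21 + 32 = 53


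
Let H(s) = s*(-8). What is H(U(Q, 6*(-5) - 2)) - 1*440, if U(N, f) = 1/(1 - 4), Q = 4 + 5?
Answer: -1312/3 ≈ -437.33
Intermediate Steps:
Q = 9
U(N, f) = -1/3 (U(N, f) = 1/(-3) = -1/3)
H(s) = -8*s
H(U(Q, 6*(-5) - 2)) - 1*440 = -8*(-1/3) - 1*440 = 8/3 - 440 = -1312/3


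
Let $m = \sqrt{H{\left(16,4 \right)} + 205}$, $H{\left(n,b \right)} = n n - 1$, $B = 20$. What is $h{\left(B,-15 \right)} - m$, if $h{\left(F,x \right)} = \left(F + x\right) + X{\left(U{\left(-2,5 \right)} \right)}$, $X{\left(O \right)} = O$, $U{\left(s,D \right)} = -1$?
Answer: $4 - 2 \sqrt{115} \approx -17.448$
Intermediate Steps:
$H{\left(n,b \right)} = -1 + n^{2}$ ($H{\left(n,b \right)} = n^{2} - 1 = -1 + n^{2}$)
$h{\left(F,x \right)} = -1 + F + x$ ($h{\left(F,x \right)} = \left(F + x\right) - 1 = -1 + F + x$)
$m = 2 \sqrt{115}$ ($m = \sqrt{\left(-1 + 16^{2}\right) + 205} = \sqrt{\left(-1 + 256\right) + 205} = \sqrt{255 + 205} = \sqrt{460} = 2 \sqrt{115} \approx 21.448$)
$h{\left(B,-15 \right)} - m = \left(-1 + 20 - 15\right) - 2 \sqrt{115} = 4 - 2 \sqrt{115}$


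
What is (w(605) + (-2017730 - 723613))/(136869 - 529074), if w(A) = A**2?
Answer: 215938/35655 ≈ 6.0563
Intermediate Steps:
(w(605) + (-2017730 - 723613))/(136869 - 529074) = (605**2 + (-2017730 - 723613))/(136869 - 529074) = (366025 - 2741343)/(-392205) = -2375318*(-1/392205) = 215938/35655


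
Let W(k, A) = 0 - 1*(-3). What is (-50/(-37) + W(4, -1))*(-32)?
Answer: -5152/37 ≈ -139.24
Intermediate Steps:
W(k, A) = 3 (W(k, A) = 0 + 3 = 3)
(-50/(-37) + W(4, -1))*(-32) = (-50/(-37) + 3)*(-32) = (-50*(-1/37) + 3)*(-32) = (50/37 + 3)*(-32) = (161/37)*(-32) = -5152/37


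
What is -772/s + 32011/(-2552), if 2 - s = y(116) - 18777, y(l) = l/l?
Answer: -301536351/23960728 ≈ -12.585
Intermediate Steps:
y(l) = 1
s = 18778 (s = 2 - (1 - 18777) = 2 - 1*(-18776) = 2 + 18776 = 18778)
-772/s + 32011/(-2552) = -772/18778 + 32011/(-2552) = -772*1/18778 + 32011*(-1/2552) = -386/9389 - 32011/2552 = -301536351/23960728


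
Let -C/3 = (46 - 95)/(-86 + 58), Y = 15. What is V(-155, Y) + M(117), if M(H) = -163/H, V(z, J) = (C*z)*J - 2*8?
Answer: 5704385/468 ≈ 12189.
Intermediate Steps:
C = -21/4 (C = -3*(46 - 95)/(-86 + 58) = -(-147)/(-28) = -(-147)*(-1)/28 = -3*7/4 = -21/4 ≈ -5.2500)
V(z, J) = -16 - 21*J*z/4 (V(z, J) = (-21*z/4)*J - 2*8 = -21*J*z/4 - 16 = -16 - 21*J*z/4)
V(-155, Y) + M(117) = (-16 - 21/4*15*(-155)) - 163/117 = (-16 + 48825/4) - 163*1/117 = 48761/4 - 163/117 = 5704385/468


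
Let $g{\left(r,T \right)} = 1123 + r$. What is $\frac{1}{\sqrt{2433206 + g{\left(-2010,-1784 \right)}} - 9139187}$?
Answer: $- \frac{9139187}{83524736588650} - \frac{\sqrt{2432319}}{83524736588650} \approx -1.0944 \cdot 10^{-7}$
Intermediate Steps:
$\frac{1}{\sqrt{2433206 + g{\left(-2010,-1784 \right)}} - 9139187} = \frac{1}{\sqrt{2433206 + \left(1123 - 2010\right)} - 9139187} = \frac{1}{\sqrt{2433206 - 887} - 9139187} = \frac{1}{\sqrt{2432319} - 9139187} = \frac{1}{-9139187 + \sqrt{2432319}}$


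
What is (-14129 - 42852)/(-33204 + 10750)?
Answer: 56981/22454 ≈ 2.5377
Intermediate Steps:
(-14129 - 42852)/(-33204 + 10750) = -56981/(-22454) = -56981*(-1/22454) = 56981/22454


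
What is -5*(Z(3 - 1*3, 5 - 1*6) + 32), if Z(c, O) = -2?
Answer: -150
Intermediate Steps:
-5*(Z(3 - 1*3, 5 - 1*6) + 32) = -5*(-2 + 32) = -5*30 = -150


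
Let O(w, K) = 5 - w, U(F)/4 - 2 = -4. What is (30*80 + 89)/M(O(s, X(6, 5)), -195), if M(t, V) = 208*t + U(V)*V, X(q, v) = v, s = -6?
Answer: 2489/3848 ≈ 0.64683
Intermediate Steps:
U(F) = -8 (U(F) = 8 + 4*(-4) = 8 - 16 = -8)
M(t, V) = -8*V + 208*t (M(t, V) = 208*t - 8*V = -8*V + 208*t)
(30*80 + 89)/M(O(s, X(6, 5)), -195) = (30*80 + 89)/(-8*(-195) + 208*(5 - 1*(-6))) = (2400 + 89)/(1560 + 208*(5 + 6)) = 2489/(1560 + 208*11) = 2489/(1560 + 2288) = 2489/3848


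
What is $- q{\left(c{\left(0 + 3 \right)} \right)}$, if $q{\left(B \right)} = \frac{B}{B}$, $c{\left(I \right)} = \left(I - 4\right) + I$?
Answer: $-1$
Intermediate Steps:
$c{\left(I \right)} = -4 + 2 I$ ($c{\left(I \right)} = \left(-4 + I\right) + I = -4 + 2 I$)
$q{\left(B \right)} = 1$
$- q{\left(c{\left(0 + 3 \right)} \right)} = \left(-1\right) 1 = -1$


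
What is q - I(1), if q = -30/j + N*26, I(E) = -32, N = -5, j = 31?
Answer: -3068/31 ≈ -98.968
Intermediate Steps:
q = -4060/31 (q = -30/31 - 5*26 = -30*1/31 - 130 = -30/31 - 130 = -4060/31 ≈ -130.97)
q - I(1) = -4060/31 - 1*(-32) = -4060/31 + 32 = -3068/31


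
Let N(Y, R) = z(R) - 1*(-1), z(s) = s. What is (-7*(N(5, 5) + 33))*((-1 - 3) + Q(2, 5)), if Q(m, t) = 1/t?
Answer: 5187/5 ≈ 1037.4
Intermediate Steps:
N(Y, R) = 1 + R (N(Y, R) = R - 1*(-1) = R + 1 = 1 + R)
(-7*(N(5, 5) + 33))*((-1 - 3) + Q(2, 5)) = (-7*((1 + 5) + 33))*((-1 - 3) + 1/5) = (-7*(6 + 33))*(-4 + ⅕) = -7*39*(-19/5) = -273*(-19/5) = 5187/5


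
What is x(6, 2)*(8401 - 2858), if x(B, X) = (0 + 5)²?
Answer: 138575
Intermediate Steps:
x(B, X) = 25 (x(B, X) = 5² = 25)
x(6, 2)*(8401 - 2858) = 25*(8401 - 2858) = 25*5543 = 138575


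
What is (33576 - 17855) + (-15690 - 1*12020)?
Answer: -11989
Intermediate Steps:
(33576 - 17855) + (-15690 - 1*12020) = 15721 + (-15690 - 12020) = 15721 - 27710 = -11989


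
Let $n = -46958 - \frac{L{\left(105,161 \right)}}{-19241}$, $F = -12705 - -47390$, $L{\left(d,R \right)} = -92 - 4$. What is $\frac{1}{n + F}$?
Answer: $- \frac{19241}{236144889} \approx -8.148 \cdot 10^{-5}$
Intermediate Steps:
$L{\left(d,R \right)} = -96$
$F = 34685$ ($F = -12705 + 47390 = 34685$)
$n = - \frac{903518974}{19241}$ ($n = -46958 - - \frac{96}{-19241} = -46958 - \left(-96\right) \left(- \frac{1}{19241}\right) = -46958 - \frac{96}{19241} = - \frac{903518974}{19241} \approx -46958.0$)
$\frac{1}{n + F} = \frac{1}{- \frac{903518974}{19241} + 34685} = \frac{1}{- \frac{236144889}{19241}} = - \frac{19241}{236144889}$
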